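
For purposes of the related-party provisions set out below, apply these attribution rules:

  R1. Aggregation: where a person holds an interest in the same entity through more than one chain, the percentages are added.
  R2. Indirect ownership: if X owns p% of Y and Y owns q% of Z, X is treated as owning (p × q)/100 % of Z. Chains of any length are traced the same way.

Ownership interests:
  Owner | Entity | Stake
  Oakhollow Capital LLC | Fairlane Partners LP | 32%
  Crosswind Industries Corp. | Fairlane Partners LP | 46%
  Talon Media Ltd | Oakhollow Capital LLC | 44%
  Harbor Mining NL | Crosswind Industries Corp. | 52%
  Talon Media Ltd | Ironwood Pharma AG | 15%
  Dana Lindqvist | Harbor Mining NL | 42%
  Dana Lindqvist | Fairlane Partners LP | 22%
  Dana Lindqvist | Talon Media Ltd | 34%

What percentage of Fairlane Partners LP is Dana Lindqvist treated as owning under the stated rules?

Chain via Talon Media Ltd → Oakhollow Capital LLC (R2): 34% × 44% × 32% = 4.7872% of Fairlane Partners LP.
Chain via Harbor Mining NL → Crosswind Industries Corp. (R2): 42% × 52% × 46% = 10.0464% of Fairlane Partners LP.
Direct interest in Fairlane Partners LP: 22%.
Aggregating (R1): 4.7872% + 10.0464% + 22% = 36.8336%.

36.8336%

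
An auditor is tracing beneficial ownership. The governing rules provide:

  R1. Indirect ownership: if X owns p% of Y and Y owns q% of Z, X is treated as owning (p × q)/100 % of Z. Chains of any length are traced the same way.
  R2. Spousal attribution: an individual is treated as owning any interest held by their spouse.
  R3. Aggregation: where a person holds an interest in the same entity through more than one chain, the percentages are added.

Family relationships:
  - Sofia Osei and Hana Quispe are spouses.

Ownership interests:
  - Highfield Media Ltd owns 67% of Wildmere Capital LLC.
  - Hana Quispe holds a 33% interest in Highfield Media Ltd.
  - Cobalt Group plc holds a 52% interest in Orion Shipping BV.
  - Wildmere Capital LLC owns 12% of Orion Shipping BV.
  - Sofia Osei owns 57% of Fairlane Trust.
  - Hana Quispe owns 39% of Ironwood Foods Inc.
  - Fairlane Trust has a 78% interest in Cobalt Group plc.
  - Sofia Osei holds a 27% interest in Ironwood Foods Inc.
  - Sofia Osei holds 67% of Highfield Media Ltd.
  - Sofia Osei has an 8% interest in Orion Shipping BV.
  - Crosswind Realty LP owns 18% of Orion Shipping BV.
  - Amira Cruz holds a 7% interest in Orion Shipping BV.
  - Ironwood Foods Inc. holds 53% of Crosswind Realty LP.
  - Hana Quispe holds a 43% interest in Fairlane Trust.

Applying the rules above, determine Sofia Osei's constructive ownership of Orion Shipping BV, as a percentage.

62.8964%

By spousal attribution (R2), Sofia Osei is treated as also owning Hana Quispe's interest in Highfield Media Ltd, giving 67% + 33% = 100%.
By spousal attribution (R2), Sofia Osei is treated as also owning Hana Quispe's interest in Ironwood Foods Inc, giving 27% + 39% = 66%.
By spousal attribution (R2), Sofia Osei is treated as also owning Hana Quispe's interest in Fairlane Trust, giving 57% + 43% = 100%.
Chain via Highfield Media Ltd → Wildmere Capital LLC (R1): 100% × 67% × 12% = 8.04% of Orion Shipping BV.
Chain via Ironwood Foods Inc. → Crosswind Realty LP (R1): 66% × 53% × 18% = 6.2964% of Orion Shipping BV.
Chain via Fairlane Trust → Cobalt Group plc (R1): 100% × 78% × 52% = 40.56% of Orion Shipping BV.
Direct interest in Orion Shipping BV: 8%.
Aggregating (R3): 8.04% + 6.2964% + 40.56% + 8% = 62.8964%.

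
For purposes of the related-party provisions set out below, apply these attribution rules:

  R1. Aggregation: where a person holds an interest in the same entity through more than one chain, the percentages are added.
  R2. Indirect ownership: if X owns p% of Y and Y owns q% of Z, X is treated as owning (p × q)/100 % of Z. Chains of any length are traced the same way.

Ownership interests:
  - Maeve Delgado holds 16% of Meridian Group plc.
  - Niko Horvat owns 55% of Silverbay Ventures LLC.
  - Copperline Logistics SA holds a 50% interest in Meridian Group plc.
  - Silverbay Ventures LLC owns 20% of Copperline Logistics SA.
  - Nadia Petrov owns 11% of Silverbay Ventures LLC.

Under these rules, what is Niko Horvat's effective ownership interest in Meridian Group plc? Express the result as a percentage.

Chain via Silverbay Ventures LLC → Copperline Logistics SA (R2): 55% × 20% × 50% = 5.5% of Meridian Group plc.

5.5%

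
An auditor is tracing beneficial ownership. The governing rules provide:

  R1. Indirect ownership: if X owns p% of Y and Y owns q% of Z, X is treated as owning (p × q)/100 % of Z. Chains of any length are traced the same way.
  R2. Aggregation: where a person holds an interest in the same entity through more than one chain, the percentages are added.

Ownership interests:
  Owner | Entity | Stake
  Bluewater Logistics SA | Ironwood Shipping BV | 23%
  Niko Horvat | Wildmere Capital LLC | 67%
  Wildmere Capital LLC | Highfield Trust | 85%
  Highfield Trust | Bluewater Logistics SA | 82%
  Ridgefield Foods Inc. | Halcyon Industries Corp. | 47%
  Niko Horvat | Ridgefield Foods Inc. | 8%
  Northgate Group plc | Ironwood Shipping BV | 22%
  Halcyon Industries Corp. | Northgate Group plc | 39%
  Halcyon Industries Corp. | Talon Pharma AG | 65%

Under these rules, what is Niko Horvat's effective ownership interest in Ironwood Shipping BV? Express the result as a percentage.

11.063378%

Chain via Ridgefield Foods Inc. → Halcyon Industries Corp. → Northgate Group plc (R1): 8% × 47% × 39% × 22% = 0.322608% of Ironwood Shipping BV.
Chain via Wildmere Capital LLC → Highfield Trust → Bluewater Logistics SA (R1): 67% × 85% × 82% × 23% = 10.74077% of Ironwood Shipping BV.
Aggregating (R2): 0.322608% + 10.74077% = 11.063378%.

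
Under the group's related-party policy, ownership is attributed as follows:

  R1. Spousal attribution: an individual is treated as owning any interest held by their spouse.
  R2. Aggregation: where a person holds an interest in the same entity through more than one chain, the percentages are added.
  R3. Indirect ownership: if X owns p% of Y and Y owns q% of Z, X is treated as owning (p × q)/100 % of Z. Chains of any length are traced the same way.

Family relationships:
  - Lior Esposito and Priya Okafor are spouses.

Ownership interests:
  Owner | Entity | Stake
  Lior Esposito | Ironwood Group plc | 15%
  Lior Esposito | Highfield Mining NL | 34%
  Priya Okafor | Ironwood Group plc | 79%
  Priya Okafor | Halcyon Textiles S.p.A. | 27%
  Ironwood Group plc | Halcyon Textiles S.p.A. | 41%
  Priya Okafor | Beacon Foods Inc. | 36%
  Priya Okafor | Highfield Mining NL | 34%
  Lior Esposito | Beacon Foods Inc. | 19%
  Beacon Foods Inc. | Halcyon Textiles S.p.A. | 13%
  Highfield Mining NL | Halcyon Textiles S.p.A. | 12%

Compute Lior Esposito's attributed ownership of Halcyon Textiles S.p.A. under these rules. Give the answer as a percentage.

80.85%

By spousal attribution (R1), Lior Esposito is treated as also owning Priya Okafor's interest in Beacon Foods Inc, giving 19% + 36% = 55%.
By spousal attribution (R1), Lior Esposito is treated as also owning Priya Okafor's interest in Highfield Mining NL, giving 34% + 34% = 68%.
By spousal attribution (R1), Lior Esposito is treated as also owning Priya Okafor's interest in Ironwood Group plc, giving 15% + 79% = 94%.
By spousal attribution (R1), Lior Esposito is treated as owning Priya Okafor's 27% interest in Halcyon Textiles S.p.A.
Chain via Beacon Foods Inc. (R3): 55% × 13% = 7.15% of Halcyon Textiles S.p.A.
Chain via Highfield Mining NL (R3): 68% × 12% = 8.16% of Halcyon Textiles S.p.A.
Chain via Ironwood Group plc (R3): 94% × 41% = 38.54% of Halcyon Textiles S.p.A.
Direct interest in Halcyon Textiles S.p.A: 27%.
Aggregating (R2): 7.15% + 8.16% + 38.54% + 27% = 80.85%.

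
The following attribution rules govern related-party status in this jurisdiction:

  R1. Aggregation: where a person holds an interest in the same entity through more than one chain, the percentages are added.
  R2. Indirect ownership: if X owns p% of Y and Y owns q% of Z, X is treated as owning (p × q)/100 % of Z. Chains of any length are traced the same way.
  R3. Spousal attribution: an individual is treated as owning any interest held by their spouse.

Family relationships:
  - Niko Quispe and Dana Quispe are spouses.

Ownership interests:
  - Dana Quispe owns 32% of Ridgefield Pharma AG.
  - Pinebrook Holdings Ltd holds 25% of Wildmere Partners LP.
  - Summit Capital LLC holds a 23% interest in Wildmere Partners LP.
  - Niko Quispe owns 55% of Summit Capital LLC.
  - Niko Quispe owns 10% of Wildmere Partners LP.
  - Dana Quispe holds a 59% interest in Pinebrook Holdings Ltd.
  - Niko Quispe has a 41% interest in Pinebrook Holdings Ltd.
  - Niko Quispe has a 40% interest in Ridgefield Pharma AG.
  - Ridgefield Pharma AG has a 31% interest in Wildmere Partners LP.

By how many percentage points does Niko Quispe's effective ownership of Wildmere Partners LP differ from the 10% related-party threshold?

59.97

By spousal attribution (R3), Niko Quispe is treated as also owning Dana Quispe's interest in Ridgefield Pharma AG, giving 40% + 32% = 72%.
By spousal attribution (R3), Niko Quispe is treated as also owning Dana Quispe's interest in Pinebrook Holdings Ltd, giving 41% + 59% = 100%.
Chain via Ridgefield Pharma AG (R2): 72% × 31% = 22.32% of Wildmere Partners LP.
Chain via Summit Capital LLC (R2): 55% × 23% = 12.65% of Wildmere Partners LP.
Chain via Pinebrook Holdings Ltd (R2): 100% × 25% = 25% of Wildmere Partners LP.
Direct interest in Wildmere Partners LP: 10%.
Aggregating (R1): 22.32% + 12.65% + 25% + 10% = 69.97%.
69.97% exceeds the 10% threshold by 59.97 percentage points.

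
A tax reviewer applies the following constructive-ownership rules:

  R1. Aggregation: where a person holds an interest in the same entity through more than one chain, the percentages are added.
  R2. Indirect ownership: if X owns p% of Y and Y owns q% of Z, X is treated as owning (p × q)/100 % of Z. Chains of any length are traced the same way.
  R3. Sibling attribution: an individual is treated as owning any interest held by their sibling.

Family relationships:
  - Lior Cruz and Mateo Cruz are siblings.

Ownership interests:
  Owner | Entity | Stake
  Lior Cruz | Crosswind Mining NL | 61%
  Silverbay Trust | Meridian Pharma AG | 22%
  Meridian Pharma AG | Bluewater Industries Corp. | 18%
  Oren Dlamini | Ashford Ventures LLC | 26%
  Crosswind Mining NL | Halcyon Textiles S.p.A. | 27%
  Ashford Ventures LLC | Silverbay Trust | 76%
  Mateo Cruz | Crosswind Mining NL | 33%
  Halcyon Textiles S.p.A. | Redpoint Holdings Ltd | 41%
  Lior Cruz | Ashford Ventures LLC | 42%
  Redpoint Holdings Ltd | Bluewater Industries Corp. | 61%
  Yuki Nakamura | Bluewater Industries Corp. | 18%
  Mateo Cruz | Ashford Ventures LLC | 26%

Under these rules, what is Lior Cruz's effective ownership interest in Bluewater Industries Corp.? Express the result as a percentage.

8.394066%

By sibling attribution (R3), Lior Cruz is treated as also owning Mateo Cruz's interest in Ashford Ventures LLC, giving 42% + 26% = 68%.
By sibling attribution (R3), Lior Cruz is treated as also owning Mateo Cruz's interest in Crosswind Mining NL, giving 61% + 33% = 94%.
Chain via Ashford Ventures LLC → Silverbay Trust → Meridian Pharma AG (R2): 68% × 76% × 22% × 18% = 2.046528% of Bluewater Industries Corp.
Chain via Crosswind Mining NL → Halcyon Textiles S.p.A. → Redpoint Holdings Ltd (R2): 94% × 27% × 41% × 61% = 6.347538% of Bluewater Industries Corp.
Aggregating (R1): 2.046528% + 6.347538% = 8.394066%.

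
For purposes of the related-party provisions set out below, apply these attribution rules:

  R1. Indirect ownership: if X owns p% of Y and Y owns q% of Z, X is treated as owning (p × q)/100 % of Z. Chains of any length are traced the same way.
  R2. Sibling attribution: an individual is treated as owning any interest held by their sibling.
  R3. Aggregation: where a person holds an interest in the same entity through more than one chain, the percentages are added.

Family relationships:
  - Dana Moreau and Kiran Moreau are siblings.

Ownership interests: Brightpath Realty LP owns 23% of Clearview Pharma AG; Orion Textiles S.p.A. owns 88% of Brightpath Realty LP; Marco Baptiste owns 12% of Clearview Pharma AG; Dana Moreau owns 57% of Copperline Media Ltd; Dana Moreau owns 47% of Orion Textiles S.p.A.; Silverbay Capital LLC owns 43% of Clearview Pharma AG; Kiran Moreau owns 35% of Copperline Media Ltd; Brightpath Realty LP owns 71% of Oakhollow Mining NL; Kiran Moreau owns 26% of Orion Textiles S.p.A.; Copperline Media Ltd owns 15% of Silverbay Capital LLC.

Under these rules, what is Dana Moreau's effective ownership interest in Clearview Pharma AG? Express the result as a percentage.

20.7092%

By sibling attribution (R2), Dana Moreau is treated as also owning Kiran Moreau's interest in Copperline Media Ltd, giving 57% + 35% = 92%.
By sibling attribution (R2), Dana Moreau is treated as also owning Kiran Moreau's interest in Orion Textiles S.p.A, giving 47% + 26% = 73%.
Chain via Copperline Media Ltd → Silverbay Capital LLC (R1): 92% × 15% × 43% = 5.934% of Clearview Pharma AG.
Chain via Orion Textiles S.p.A. → Brightpath Realty LP (R1): 73% × 88% × 23% = 14.7752% of Clearview Pharma AG.
Aggregating (R3): 5.934% + 14.7752% = 20.7092%.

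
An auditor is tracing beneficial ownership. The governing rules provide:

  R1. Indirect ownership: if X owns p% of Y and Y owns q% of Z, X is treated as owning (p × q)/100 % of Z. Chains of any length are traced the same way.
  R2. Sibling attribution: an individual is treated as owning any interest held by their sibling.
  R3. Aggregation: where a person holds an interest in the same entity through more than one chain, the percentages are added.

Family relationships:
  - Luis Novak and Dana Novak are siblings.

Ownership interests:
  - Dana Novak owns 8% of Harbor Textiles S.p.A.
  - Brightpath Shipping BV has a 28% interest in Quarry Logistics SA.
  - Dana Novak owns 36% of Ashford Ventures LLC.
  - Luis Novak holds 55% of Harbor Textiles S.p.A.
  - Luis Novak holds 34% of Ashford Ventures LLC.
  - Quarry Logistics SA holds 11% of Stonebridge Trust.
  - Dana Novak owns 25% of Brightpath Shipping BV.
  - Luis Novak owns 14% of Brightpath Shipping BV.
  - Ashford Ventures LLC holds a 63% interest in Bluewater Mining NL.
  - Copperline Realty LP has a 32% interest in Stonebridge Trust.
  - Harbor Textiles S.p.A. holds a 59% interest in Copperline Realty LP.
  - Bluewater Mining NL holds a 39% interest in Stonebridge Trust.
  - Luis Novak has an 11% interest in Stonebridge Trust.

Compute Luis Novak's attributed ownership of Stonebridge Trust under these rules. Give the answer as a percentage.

By sibling attribution (R2), Luis Novak is treated as also owning Dana Novak's interest in Ashford Ventures LLC, giving 34% + 36% = 70%.
By sibling attribution (R2), Luis Novak is treated as also owning Dana Novak's interest in Brightpath Shipping BV, giving 14% + 25% = 39%.
By sibling attribution (R2), Luis Novak is treated as also owning Dana Novak's interest in Harbor Textiles S.p.A, giving 55% + 8% = 63%.
Chain via Ashford Ventures LLC → Bluewater Mining NL (R1): 70% × 63% × 39% = 17.199% of Stonebridge Trust.
Chain via Brightpath Shipping BV → Quarry Logistics SA (R1): 39% × 28% × 11% = 1.2012% of Stonebridge Trust.
Chain via Harbor Textiles S.p.A. → Copperline Realty LP (R1): 63% × 59% × 32% = 11.8944% of Stonebridge Trust.
Direct interest in Stonebridge Trust: 11%.
Aggregating (R3): 17.199% + 1.2012% + 11.8944% + 11% = 41.2946%.

41.2946%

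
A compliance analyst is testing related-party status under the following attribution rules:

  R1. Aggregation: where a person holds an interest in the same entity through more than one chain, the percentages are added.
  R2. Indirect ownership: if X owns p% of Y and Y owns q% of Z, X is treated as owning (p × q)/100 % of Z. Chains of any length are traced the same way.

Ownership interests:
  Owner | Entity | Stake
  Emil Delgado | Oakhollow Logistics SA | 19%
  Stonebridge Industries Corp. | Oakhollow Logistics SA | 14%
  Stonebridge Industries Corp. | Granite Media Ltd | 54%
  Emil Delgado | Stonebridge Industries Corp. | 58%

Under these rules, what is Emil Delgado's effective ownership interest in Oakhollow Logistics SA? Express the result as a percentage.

27.12%

Chain via Stonebridge Industries Corp. (R2): 58% × 14% = 8.12% of Oakhollow Logistics SA.
Direct interest in Oakhollow Logistics SA: 19%.
Aggregating (R1): 8.12% + 19% = 27.12%.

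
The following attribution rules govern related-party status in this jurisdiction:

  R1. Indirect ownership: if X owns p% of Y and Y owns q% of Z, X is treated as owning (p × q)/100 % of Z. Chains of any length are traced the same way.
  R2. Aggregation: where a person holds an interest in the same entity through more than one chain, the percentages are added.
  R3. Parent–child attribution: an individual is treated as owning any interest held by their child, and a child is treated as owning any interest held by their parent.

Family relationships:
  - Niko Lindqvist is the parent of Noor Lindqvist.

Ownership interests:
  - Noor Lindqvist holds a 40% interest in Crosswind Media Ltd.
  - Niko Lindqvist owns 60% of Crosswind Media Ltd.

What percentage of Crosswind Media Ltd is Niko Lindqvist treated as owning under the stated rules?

By parent–child attribution (R3), Niko Lindqvist is treated as also owning Noor Lindqvist's interest in Crosswind Media Ltd, giving 60% + 40% = 100%.
Direct interest in Crosswind Media Ltd: 100%.

100%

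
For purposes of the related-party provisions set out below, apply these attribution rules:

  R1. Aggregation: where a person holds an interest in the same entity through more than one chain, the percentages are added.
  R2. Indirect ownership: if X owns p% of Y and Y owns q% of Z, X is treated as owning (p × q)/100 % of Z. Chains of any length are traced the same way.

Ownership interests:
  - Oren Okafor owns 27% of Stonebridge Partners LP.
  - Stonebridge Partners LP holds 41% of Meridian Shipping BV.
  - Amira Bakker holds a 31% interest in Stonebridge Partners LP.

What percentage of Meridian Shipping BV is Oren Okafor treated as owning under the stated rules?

Chain via Stonebridge Partners LP (R2): 27% × 41% = 11.07% of Meridian Shipping BV.

11.07%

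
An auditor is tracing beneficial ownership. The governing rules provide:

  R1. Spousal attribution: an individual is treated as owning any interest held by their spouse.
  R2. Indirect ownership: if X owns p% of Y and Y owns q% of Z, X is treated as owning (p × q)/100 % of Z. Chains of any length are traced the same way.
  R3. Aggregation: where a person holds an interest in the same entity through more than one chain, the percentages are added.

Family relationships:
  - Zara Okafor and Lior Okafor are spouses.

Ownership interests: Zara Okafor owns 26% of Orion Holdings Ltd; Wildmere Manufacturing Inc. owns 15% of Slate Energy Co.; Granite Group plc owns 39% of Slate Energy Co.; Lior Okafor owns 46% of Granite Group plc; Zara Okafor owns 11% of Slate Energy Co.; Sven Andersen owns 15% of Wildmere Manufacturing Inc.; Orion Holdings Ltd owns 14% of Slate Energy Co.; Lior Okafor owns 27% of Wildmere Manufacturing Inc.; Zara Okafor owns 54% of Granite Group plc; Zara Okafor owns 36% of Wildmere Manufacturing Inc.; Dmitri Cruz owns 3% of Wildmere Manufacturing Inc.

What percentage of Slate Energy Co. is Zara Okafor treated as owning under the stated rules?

63.09%

By spousal attribution (R1), Zara Okafor is treated as also owning Lior Okafor's interest in Wildmere Manufacturing Inc, giving 36% + 27% = 63%.
By spousal attribution (R1), Zara Okafor is treated as also owning Lior Okafor's interest in Granite Group plc, giving 54% + 46% = 100%.
Chain via Wildmere Manufacturing Inc. (R2): 63% × 15% = 9.45% of Slate Energy Co.
Chain via Granite Group plc (R2): 100% × 39% = 39% of Slate Energy Co.
Chain via Orion Holdings Ltd (R2): 26% × 14% = 3.64% of Slate Energy Co.
Direct interest in Slate Energy Co: 11%.
Aggregating (R3): 9.45% + 39% + 3.64% + 11% = 63.09%.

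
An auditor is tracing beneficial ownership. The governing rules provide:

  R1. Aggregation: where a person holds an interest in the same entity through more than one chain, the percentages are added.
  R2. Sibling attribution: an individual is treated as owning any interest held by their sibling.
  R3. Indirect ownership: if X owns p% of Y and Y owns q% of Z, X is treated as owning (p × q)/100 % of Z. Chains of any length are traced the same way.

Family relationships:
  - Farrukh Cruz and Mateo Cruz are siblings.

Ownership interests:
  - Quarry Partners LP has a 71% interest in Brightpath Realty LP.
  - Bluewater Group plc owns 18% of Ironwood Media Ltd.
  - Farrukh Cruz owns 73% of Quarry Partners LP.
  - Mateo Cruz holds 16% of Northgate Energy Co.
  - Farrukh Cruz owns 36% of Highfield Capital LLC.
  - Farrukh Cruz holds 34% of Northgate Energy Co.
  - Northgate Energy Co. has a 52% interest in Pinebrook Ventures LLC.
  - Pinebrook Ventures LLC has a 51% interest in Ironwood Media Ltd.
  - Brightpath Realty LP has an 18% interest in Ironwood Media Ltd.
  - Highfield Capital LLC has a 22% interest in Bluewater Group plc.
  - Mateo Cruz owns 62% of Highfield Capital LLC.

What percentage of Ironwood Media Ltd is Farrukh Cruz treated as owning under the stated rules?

26.4702%

By sibling attribution (R2), Farrukh Cruz is treated as also owning Mateo Cruz's interest in Northgate Energy Co, giving 34% + 16% = 50%.
By sibling attribution (R2), Farrukh Cruz is treated as also owning Mateo Cruz's interest in Highfield Capital LLC, giving 36% + 62% = 98%.
Chain via Quarry Partners LP → Brightpath Realty LP (R3): 73% × 71% × 18% = 9.3294% of Ironwood Media Ltd.
Chain via Northgate Energy Co. → Pinebrook Ventures LLC (R3): 50% × 52% × 51% = 13.26% of Ironwood Media Ltd.
Chain via Highfield Capital LLC → Bluewater Group plc (R3): 98% × 22% × 18% = 3.8808% of Ironwood Media Ltd.
Aggregating (R1): 9.3294% + 13.26% + 3.8808% = 26.4702%.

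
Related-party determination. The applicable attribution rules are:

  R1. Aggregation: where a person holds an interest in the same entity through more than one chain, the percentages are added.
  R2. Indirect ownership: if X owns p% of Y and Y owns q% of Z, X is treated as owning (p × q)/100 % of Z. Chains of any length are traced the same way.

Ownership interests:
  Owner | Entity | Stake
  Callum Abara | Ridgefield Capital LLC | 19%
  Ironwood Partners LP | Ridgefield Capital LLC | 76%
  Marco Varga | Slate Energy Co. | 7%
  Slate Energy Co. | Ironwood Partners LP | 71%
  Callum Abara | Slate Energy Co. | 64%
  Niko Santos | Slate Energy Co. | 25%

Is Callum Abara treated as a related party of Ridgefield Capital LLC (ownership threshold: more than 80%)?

No

Chain via Slate Energy Co. → Ironwood Partners LP (R2): 64% × 71% × 76% = 34.5344% of Ridgefield Capital LLC.
Direct interest in Ridgefield Capital LLC: 19%.
Aggregating (R1): 34.5344% + 19% = 53.5344%.
53.5344% does not exceed the 80% threshold, so Callum is not a related party to Ridgefield Capital LLC.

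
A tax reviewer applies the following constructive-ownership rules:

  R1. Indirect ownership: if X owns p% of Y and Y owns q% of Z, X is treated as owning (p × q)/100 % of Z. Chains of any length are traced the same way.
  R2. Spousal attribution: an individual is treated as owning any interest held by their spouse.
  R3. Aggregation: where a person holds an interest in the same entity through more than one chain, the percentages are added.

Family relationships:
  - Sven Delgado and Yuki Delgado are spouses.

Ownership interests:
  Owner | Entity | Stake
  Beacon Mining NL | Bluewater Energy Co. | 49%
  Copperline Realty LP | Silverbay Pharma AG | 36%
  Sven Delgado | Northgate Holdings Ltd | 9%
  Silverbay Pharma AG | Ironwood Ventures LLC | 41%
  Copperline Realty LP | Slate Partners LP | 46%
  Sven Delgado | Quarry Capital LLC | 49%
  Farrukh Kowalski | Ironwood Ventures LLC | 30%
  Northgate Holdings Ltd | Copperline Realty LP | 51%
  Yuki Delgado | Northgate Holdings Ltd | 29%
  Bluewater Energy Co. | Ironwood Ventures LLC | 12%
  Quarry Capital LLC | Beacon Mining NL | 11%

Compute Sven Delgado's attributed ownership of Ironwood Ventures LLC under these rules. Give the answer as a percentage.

By spousal attribution (R2), Sven Delgado is treated as also owning Yuki Delgado's interest in Northgate Holdings Ltd, giving 9% + 29% = 38%.
Chain via Northgate Holdings Ltd → Copperline Realty LP → Silverbay Pharma AG (R1): 38% × 51% × 36% × 41% = 2.860488% of Ironwood Ventures LLC.
Chain via Quarry Capital LLC → Beacon Mining NL → Bluewater Energy Co. (R1): 49% × 11% × 49% × 12% = 0.316932% of Ironwood Ventures LLC.
Aggregating (R3): 2.860488% + 0.316932% = 3.17742%.

3.17742%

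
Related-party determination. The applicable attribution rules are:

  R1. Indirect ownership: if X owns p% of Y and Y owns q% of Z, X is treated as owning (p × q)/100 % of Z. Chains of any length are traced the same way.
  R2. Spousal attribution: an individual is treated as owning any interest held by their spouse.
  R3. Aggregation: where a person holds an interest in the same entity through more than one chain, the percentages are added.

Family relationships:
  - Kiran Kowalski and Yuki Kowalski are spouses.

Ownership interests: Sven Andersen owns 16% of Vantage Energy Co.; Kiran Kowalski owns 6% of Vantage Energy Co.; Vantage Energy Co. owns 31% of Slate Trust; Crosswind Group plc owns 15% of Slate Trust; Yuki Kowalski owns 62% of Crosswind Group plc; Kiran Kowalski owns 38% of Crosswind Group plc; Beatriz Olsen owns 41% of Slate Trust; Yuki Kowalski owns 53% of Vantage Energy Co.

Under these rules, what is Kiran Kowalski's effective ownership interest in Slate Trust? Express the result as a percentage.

By spousal attribution (R2), Kiran Kowalski is treated as also owning Yuki Kowalski's interest in Crosswind Group plc, giving 38% + 62% = 100%.
By spousal attribution (R2), Kiran Kowalski is treated as also owning Yuki Kowalski's interest in Vantage Energy Co, giving 6% + 53% = 59%.
Chain via Crosswind Group plc (R1): 100% × 15% = 15% of Slate Trust.
Chain via Vantage Energy Co. (R1): 59% × 31% = 18.29% of Slate Trust.
Aggregating (R3): 15% + 18.29% = 33.29%.

33.29%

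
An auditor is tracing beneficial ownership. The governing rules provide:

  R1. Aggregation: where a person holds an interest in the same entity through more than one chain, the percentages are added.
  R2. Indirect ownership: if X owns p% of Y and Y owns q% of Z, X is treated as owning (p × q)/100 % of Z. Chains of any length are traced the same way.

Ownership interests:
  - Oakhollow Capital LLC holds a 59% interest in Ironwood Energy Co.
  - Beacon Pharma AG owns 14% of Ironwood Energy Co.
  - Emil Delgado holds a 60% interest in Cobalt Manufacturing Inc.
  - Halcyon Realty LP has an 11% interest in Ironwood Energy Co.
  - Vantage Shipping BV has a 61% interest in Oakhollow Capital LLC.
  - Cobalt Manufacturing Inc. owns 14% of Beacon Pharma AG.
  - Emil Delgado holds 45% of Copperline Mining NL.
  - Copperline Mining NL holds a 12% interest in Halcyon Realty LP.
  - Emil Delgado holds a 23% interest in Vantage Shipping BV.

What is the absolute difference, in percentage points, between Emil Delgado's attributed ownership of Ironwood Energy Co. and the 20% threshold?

Chain via Cobalt Manufacturing Inc. → Beacon Pharma AG (R2): 60% × 14% × 14% = 1.176% of Ironwood Energy Co.
Chain via Copperline Mining NL → Halcyon Realty LP (R2): 45% × 12% × 11% = 0.594% of Ironwood Energy Co.
Chain via Vantage Shipping BV → Oakhollow Capital LLC (R2): 23% × 61% × 59% = 8.2777% of Ironwood Energy Co.
Aggregating (R1): 1.176% + 0.594% + 8.2777% = 10.0477%.
10.0477% falls short of the 20% threshold by 9.9523 percentage points.

9.9523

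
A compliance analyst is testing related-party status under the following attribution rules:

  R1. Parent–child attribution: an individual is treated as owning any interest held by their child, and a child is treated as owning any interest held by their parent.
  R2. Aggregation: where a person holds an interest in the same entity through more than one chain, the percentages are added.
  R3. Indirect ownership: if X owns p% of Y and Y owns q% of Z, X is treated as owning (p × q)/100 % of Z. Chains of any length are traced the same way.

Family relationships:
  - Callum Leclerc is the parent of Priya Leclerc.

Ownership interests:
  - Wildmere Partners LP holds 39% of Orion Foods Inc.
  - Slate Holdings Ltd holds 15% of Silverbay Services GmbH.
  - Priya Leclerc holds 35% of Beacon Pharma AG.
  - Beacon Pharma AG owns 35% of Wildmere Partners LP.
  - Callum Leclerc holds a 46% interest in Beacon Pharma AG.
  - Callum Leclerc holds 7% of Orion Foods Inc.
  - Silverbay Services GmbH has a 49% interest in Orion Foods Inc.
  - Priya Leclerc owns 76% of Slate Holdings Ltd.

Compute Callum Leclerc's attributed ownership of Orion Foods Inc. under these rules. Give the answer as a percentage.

23.6425%

By parent–child attribution (R1), Callum Leclerc is treated as also owning Priya Leclerc's interest in Beacon Pharma AG, giving 46% + 35% = 81%.
By parent–child attribution (R1), Callum Leclerc is treated as owning Priya Leclerc's 76% interest in Slate Holdings Ltd.
Chain via Beacon Pharma AG → Wildmere Partners LP (R3): 81% × 35% × 39% = 11.0565% of Orion Foods Inc.
Direct interest in Orion Foods Inc: 7%.
Chain via Slate Holdings Ltd → Silverbay Services GmbH (R3): 76% × 15% × 49% = 5.586% of Orion Foods Inc.
Aggregating (R2): 11.0565% + 7% + 5.586% = 23.6425%.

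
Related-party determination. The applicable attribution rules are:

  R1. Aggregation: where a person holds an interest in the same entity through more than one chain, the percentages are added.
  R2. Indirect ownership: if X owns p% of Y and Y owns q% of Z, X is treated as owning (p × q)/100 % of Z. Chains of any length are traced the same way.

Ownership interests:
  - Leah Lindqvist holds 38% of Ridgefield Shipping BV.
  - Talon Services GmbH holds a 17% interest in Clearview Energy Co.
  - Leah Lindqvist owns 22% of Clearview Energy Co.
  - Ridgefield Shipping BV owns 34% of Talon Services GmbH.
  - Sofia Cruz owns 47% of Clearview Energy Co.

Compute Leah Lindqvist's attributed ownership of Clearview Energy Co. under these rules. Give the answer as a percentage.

Chain via Ridgefield Shipping BV → Talon Services GmbH (R2): 38% × 34% × 17% = 2.1964% of Clearview Energy Co.
Direct interest in Clearview Energy Co: 22%.
Aggregating (R1): 2.1964% + 22% = 24.1964%.

24.1964%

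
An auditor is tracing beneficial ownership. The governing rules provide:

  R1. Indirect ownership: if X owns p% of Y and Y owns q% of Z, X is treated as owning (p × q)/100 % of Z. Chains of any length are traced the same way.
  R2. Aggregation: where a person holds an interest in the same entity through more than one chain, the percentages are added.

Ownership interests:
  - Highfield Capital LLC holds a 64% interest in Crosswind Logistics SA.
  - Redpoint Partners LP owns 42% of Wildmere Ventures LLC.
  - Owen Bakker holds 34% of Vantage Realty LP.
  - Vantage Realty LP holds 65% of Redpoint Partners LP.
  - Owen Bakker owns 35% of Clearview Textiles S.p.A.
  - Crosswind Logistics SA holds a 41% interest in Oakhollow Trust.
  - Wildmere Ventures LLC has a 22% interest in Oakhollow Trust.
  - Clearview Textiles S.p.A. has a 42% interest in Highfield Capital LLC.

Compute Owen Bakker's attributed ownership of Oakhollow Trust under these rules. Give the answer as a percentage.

Chain via Vantage Realty LP → Redpoint Partners LP → Wildmere Ventures LLC (R1): 34% × 65% × 42% × 22% = 2.04204% of Oakhollow Trust.
Chain via Clearview Textiles S.p.A. → Highfield Capital LLC → Crosswind Logistics SA (R1): 35% × 42% × 64% × 41% = 3.85728% of Oakhollow Trust.
Aggregating (R2): 2.04204% + 3.85728% = 5.89932%.

5.89932%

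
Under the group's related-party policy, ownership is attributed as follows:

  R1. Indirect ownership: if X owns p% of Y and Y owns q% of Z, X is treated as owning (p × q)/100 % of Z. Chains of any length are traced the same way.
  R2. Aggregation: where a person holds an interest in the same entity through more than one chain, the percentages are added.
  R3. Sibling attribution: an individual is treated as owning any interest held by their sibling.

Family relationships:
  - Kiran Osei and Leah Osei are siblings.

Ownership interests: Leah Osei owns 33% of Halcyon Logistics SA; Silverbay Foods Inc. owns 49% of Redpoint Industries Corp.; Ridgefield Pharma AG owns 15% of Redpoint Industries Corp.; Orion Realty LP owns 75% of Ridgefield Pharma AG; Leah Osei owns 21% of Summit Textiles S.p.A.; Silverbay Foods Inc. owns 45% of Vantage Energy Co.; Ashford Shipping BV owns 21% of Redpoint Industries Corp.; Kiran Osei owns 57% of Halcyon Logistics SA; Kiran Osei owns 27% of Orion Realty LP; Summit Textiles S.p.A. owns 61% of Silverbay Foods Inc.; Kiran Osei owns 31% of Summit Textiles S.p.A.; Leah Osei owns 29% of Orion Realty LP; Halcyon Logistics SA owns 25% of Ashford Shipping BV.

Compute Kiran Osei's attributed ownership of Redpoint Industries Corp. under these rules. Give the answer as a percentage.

26.5678%

By sibling attribution (R3), Kiran Osei is treated as also owning Leah Osei's interest in Orion Realty LP, giving 27% + 29% = 56%.
By sibling attribution (R3), Kiran Osei is treated as also owning Leah Osei's interest in Summit Textiles S.p.A, giving 31% + 21% = 52%.
By sibling attribution (R3), Kiran Osei is treated as also owning Leah Osei's interest in Halcyon Logistics SA, giving 57% + 33% = 90%.
Chain via Orion Realty LP → Ridgefield Pharma AG (R1): 56% × 75% × 15% = 6.3% of Redpoint Industries Corp.
Chain via Summit Textiles S.p.A. → Silverbay Foods Inc. (R1): 52% × 61% × 49% = 15.5428% of Redpoint Industries Corp.
Chain via Halcyon Logistics SA → Ashford Shipping BV (R1): 90% × 25% × 21% = 4.725% of Redpoint Industries Corp.
Aggregating (R2): 6.3% + 15.5428% + 4.725% = 26.5678%.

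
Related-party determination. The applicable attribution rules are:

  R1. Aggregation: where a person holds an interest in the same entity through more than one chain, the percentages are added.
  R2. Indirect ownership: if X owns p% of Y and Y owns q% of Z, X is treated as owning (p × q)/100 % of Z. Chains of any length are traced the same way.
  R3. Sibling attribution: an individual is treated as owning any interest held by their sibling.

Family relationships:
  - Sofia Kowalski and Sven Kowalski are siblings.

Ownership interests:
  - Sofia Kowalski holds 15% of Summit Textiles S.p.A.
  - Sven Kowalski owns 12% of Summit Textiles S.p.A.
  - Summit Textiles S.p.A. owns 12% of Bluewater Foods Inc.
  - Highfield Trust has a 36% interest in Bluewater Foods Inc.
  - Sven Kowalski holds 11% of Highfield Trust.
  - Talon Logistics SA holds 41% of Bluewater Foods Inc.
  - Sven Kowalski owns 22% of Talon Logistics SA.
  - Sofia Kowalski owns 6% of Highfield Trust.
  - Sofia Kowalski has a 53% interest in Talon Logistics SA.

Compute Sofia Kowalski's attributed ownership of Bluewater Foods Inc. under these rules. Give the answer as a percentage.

By sibling attribution (R3), Sofia Kowalski is treated as also owning Sven Kowalski's interest in Highfield Trust, giving 6% + 11% = 17%.
By sibling attribution (R3), Sofia Kowalski is treated as also owning Sven Kowalski's interest in Talon Logistics SA, giving 53% + 22% = 75%.
By sibling attribution (R3), Sofia Kowalski is treated as also owning Sven Kowalski's interest in Summit Textiles S.p.A, giving 15% + 12% = 27%.
Chain via Highfield Trust (R2): 17% × 36% = 6.12% of Bluewater Foods Inc.
Chain via Talon Logistics SA (R2): 75% × 41% = 30.75% of Bluewater Foods Inc.
Chain via Summit Textiles S.p.A. (R2): 27% × 12% = 3.24% of Bluewater Foods Inc.
Aggregating (R1): 6.12% + 30.75% + 3.24% = 40.11%.

40.11%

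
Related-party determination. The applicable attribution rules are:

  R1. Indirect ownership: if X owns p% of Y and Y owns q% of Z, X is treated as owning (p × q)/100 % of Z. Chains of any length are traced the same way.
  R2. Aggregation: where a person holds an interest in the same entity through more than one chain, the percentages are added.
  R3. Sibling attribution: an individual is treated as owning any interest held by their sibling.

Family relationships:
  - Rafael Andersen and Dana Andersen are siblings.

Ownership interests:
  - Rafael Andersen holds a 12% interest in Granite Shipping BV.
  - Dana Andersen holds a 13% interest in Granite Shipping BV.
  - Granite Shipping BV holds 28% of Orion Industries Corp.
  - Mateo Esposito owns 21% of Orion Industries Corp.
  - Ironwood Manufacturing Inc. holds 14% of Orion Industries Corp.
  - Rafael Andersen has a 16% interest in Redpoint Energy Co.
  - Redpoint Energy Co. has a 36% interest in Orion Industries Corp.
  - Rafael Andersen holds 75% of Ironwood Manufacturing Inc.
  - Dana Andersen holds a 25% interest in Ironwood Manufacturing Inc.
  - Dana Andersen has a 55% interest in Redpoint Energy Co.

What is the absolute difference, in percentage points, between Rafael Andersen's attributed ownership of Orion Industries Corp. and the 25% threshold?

By sibling attribution (R3), Rafael Andersen is treated as also owning Dana Andersen's interest in Ironwood Manufacturing Inc, giving 75% + 25% = 100%.
By sibling attribution (R3), Rafael Andersen is treated as also owning Dana Andersen's interest in Redpoint Energy Co, giving 16% + 55% = 71%.
By sibling attribution (R3), Rafael Andersen is treated as also owning Dana Andersen's interest in Granite Shipping BV, giving 12% + 13% = 25%.
Chain via Ironwood Manufacturing Inc. (R1): 100% × 14% = 14% of Orion Industries Corp.
Chain via Redpoint Energy Co. (R1): 71% × 36% = 25.56% of Orion Industries Corp.
Chain via Granite Shipping BV (R1): 25% × 28% = 7% of Orion Industries Corp.
Aggregating (R2): 14% + 25.56% + 7% = 46.56%.
46.56% exceeds the 25% threshold by 21.56 percentage points.

21.56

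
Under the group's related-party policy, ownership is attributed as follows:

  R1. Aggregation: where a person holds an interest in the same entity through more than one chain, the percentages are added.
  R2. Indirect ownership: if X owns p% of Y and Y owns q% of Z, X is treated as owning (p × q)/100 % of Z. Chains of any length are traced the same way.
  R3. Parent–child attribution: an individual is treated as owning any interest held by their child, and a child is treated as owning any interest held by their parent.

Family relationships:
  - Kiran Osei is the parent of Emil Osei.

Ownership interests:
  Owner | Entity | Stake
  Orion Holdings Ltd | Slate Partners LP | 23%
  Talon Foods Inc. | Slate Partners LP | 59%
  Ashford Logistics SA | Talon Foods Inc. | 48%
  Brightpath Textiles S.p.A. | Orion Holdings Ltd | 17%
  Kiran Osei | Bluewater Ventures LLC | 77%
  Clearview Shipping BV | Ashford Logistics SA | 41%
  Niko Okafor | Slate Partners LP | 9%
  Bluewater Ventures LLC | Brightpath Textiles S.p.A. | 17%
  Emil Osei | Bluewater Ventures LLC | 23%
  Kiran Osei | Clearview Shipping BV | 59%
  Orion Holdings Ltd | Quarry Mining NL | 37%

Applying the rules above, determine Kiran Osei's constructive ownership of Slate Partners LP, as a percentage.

By parent–child attribution (R3), Kiran Osei is treated as also owning Emil Osei's interest in Bluewater Ventures LLC, giving 77% + 23% = 100%.
Chain via Clearview Shipping BV → Ashford Logistics SA → Talon Foods Inc. (R2): 59% × 41% × 48% × 59% = 6.850608% of Slate Partners LP.
Chain via Bluewater Ventures LLC → Brightpath Textiles S.p.A. → Orion Holdings Ltd (R2): 100% × 17% × 17% × 23% = 0.6647% of Slate Partners LP.
Aggregating (R1): 6.850608% + 0.6647% = 7.515308%.

7.515308%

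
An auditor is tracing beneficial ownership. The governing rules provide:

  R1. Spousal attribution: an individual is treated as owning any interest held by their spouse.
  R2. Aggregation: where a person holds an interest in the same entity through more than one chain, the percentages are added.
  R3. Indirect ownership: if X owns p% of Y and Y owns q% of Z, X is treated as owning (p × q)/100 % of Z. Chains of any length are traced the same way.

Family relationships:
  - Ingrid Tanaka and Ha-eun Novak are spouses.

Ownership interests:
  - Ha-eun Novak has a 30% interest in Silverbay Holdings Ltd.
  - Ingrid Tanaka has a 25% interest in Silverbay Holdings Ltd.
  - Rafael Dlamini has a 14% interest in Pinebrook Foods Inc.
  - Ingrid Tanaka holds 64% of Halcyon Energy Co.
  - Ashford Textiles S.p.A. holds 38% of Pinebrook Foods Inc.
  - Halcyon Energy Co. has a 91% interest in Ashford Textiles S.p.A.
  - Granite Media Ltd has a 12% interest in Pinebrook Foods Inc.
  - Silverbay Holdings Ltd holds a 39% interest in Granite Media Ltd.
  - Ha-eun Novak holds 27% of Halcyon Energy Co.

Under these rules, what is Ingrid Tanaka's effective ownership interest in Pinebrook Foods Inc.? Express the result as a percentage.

34.0418%

By spousal attribution (R1), Ingrid Tanaka is treated as also owning Ha-eun Novak's interest in Silverbay Holdings Ltd, giving 25% + 30% = 55%.
By spousal attribution (R1), Ingrid Tanaka is treated as also owning Ha-eun Novak's interest in Halcyon Energy Co, giving 64% + 27% = 91%.
Chain via Silverbay Holdings Ltd → Granite Media Ltd (R3): 55% × 39% × 12% = 2.574% of Pinebrook Foods Inc.
Chain via Halcyon Energy Co. → Ashford Textiles S.p.A. (R3): 91% × 91% × 38% = 31.4678% of Pinebrook Foods Inc.
Aggregating (R2): 2.574% + 31.4678% = 34.0418%.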